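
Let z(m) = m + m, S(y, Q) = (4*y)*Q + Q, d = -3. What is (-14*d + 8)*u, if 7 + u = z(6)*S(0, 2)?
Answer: 850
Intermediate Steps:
S(y, Q) = Q + 4*Q*y (S(y, Q) = 4*Q*y + Q = Q + 4*Q*y)
z(m) = 2*m
u = 17 (u = -7 + (2*6)*(2*(1 + 4*0)) = -7 + 12*(2*(1 + 0)) = -7 + 12*(2*1) = -7 + 12*2 = -7 + 24 = 17)
(-14*d + 8)*u = (-14*(-3) + 8)*17 = (42 + 8)*17 = 50*17 = 850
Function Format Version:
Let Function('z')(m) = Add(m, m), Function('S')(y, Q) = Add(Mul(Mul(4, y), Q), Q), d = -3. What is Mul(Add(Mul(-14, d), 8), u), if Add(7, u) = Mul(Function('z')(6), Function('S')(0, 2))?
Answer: 850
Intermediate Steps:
Function('S')(y, Q) = Add(Q, Mul(4, Q, y)) (Function('S')(y, Q) = Add(Mul(4, Q, y), Q) = Add(Q, Mul(4, Q, y)))
Function('z')(m) = Mul(2, m)
u = 17 (u = Add(-7, Mul(Mul(2, 6), Mul(2, Add(1, Mul(4, 0))))) = Add(-7, Mul(12, Mul(2, Add(1, 0)))) = Add(-7, Mul(12, Mul(2, 1))) = Add(-7, Mul(12, 2)) = Add(-7, 24) = 17)
Mul(Add(Mul(-14, d), 8), u) = Mul(Add(Mul(-14, -3), 8), 17) = Mul(Add(42, 8), 17) = Mul(50, 17) = 850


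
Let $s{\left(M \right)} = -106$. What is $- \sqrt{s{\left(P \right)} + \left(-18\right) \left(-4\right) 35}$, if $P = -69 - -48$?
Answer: $- \sqrt{2414} \approx -49.132$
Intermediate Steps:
$P = -21$ ($P = -69 + 48 = -21$)
$- \sqrt{s{\left(P \right)} + \left(-18\right) \left(-4\right) 35} = - \sqrt{-106 + \left(-18\right) \left(-4\right) 35} = - \sqrt{-106 + 72 \cdot 35} = - \sqrt{-106 + 2520} = - \sqrt{2414}$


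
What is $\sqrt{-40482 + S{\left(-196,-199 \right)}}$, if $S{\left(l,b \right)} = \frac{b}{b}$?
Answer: $i \sqrt{40481} \approx 201.2 i$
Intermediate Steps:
$S{\left(l,b \right)} = 1$
$\sqrt{-40482 + S{\left(-196,-199 \right)}} = \sqrt{-40482 + 1} = \sqrt{-40481} = i \sqrt{40481}$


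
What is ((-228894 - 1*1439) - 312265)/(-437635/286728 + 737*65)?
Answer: -155578039344/13735267205 ≈ -11.327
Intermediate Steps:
((-228894 - 1*1439) - 312265)/(-437635/286728 + 737*65) = ((-228894 - 1439) - 312265)/(-437635*1/286728 + 47905) = (-230333 - 312265)/(-437635/286728 + 47905) = -542598/13735267205/286728 = -542598*286728/13735267205 = -155578039344/13735267205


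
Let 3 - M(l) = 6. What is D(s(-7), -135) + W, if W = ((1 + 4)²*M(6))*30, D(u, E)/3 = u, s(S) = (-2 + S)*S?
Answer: -2061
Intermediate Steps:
s(S) = S*(-2 + S)
D(u, E) = 3*u
M(l) = -3 (M(l) = 3 - 1*6 = 3 - 6 = -3)
W = -2250 (W = ((1 + 4)²*(-3))*30 = (5²*(-3))*30 = (25*(-3))*30 = -75*30 = -2250)
D(s(-7), -135) + W = 3*(-7*(-2 - 7)) - 2250 = 3*(-7*(-9)) - 2250 = 3*63 - 2250 = 189 - 2250 = -2061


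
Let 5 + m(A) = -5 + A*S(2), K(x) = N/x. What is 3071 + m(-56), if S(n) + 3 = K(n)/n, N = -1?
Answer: 3243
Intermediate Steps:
K(x) = -1/x
S(n) = -3 - 1/n**2 (S(n) = -3 + (-1/n)/n = -3 - 1/n**2)
m(A) = -10 - 13*A/4 (m(A) = -5 + (-5 + A*(-3 - 1/2**2)) = -5 + (-5 + A*(-3 - 1*1/4)) = -5 + (-5 + A*(-3 - 1/4)) = -5 + (-5 + A*(-13/4)) = -5 + (-5 - 13*A/4) = -10 - 13*A/4)
3071 + m(-56) = 3071 + (-10 - 13/4*(-56)) = 3071 + (-10 + 182) = 3071 + 172 = 3243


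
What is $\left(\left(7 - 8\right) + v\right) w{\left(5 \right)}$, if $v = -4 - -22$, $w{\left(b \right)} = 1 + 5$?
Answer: $102$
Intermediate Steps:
$w{\left(b \right)} = 6$
$v = 18$ ($v = -4 + 22 = 18$)
$\left(\left(7 - 8\right) + v\right) w{\left(5 \right)} = \left(\left(7 - 8\right) + 18\right) 6 = \left(-1 + 18\right) 6 = 17 \cdot 6 = 102$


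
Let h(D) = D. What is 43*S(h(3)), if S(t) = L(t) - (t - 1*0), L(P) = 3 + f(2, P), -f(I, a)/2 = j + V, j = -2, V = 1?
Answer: 86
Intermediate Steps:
f(I, a) = 2 (f(I, a) = -2*(-2 + 1) = -2*(-1) = 2)
L(P) = 5 (L(P) = 3 + 2 = 5)
S(t) = 5 - t (S(t) = 5 - (t - 1*0) = 5 - (t + 0) = 5 - t)
43*S(h(3)) = 43*(5 - 1*3) = 43*(5 - 3) = 43*2 = 86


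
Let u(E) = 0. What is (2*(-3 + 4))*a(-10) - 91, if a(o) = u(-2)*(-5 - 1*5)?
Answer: -91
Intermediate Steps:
a(o) = 0 (a(o) = 0*(-5 - 1*5) = 0*(-5 - 5) = 0*(-10) = 0)
(2*(-3 + 4))*a(-10) - 91 = (2*(-3 + 4))*0 - 91 = (2*1)*0 - 91 = 2*0 - 91 = 0 - 91 = -91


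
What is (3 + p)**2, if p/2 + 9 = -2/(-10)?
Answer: 5329/25 ≈ 213.16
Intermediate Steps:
p = -88/5 (p = -18 + 2*(-2/(-10)) = -18 + 2*(-2*(-1/10)) = -18 + 2*(1/5) = -18 + 2/5 = -88/5 ≈ -17.600)
(3 + p)**2 = (3 - 88/5)**2 = (-73/5)**2 = 5329/25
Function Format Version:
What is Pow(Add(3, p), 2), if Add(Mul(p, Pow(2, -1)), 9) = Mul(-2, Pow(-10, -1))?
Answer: Rational(5329, 25) ≈ 213.16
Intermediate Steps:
p = Rational(-88, 5) (p = Add(-18, Mul(2, Mul(-2, Pow(-10, -1)))) = Add(-18, Mul(2, Mul(-2, Rational(-1, 10)))) = Add(-18, Mul(2, Rational(1, 5))) = Add(-18, Rational(2, 5)) = Rational(-88, 5) ≈ -17.600)
Pow(Add(3, p), 2) = Pow(Add(3, Rational(-88, 5)), 2) = Pow(Rational(-73, 5), 2) = Rational(5329, 25)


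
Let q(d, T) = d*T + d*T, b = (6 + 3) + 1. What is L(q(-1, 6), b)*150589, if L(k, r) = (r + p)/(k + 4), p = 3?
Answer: -1957657/8 ≈ -2.4471e+5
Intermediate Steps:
b = 10 (b = 9 + 1 = 10)
q(d, T) = 2*T*d (q(d, T) = T*d + T*d = 2*T*d)
L(k, r) = (3 + r)/(4 + k) (L(k, r) = (r + 3)/(k + 4) = (3 + r)/(4 + k))
L(q(-1, 6), b)*150589 = ((3 + 10)/(4 + 2*6*(-1)))*150589 = (13/(4 - 12))*150589 = (13/(-8))*150589 = -⅛*13*150589 = -13/8*150589 = -1957657/8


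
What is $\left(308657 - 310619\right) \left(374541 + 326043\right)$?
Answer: $-1374545808$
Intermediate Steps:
$\left(308657 - 310619\right) \left(374541 + 326043\right) = \left(-1962\right) 700584 = -1374545808$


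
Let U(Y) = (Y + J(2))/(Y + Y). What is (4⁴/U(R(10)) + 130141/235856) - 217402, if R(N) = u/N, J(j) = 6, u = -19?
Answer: -2104587281979/9670096 ≈ -2.1764e+5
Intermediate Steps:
R(N) = -19/N
U(Y) = (6 + Y)/(2*Y) (U(Y) = (Y + 6)/(Y + Y) = (6 + Y)/((2*Y)) = (6 + Y)*(1/(2*Y)) = (6 + Y)/(2*Y))
(4⁴/U(R(10)) + 130141/235856) - 217402 = (4⁴/(((6 - 19/10)/(2*((-19/10))))) + 130141/235856) - 217402 = (256/(((6 - 19*⅒)/(2*((-19*⅒))))) + 130141*(1/235856)) - 217402 = (256/(((6 - 19/10)/(2*(-19/10)))) + 130141/235856) - 217402 = (256/(((½)*(-10/19)*(41/10))) + 130141/235856) - 217402 = (256/(-41/38) + 130141/235856) - 217402 = (256*(-38/41) + 130141/235856) - 217402 = (-9728/41 + 130141/235856) - 217402 = -2289071387/9670096 - 217402 = -2104587281979/9670096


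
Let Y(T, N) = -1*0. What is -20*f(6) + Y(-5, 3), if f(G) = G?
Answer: -120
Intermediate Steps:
Y(T, N) = 0
-20*f(6) + Y(-5, 3) = -20*6 + 0 = -120 + 0 = -120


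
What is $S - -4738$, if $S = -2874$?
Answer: $1864$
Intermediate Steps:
$S - -4738 = -2874 - -4738 = -2874 + 4738 = 1864$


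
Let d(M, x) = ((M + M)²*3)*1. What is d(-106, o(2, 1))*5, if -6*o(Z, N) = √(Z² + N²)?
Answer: 674160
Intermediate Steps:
o(Z, N) = -√(N² + Z²)/6 (o(Z, N) = -√(Z² + N²)/6 = -√(N² + Z²)/6)
d(M, x) = 12*M² (d(M, x) = ((2*M)²*3)*1 = ((4*M²)*3)*1 = (12*M²)*1 = 12*M²)
d(-106, o(2, 1))*5 = (12*(-106)²)*5 = (12*11236)*5 = 134832*5 = 674160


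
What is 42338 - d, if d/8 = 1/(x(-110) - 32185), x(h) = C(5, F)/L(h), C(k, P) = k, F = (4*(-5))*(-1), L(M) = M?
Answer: 29978310174/708071 ≈ 42338.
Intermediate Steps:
F = 20 (F = -20*(-1) = 20)
x(h) = 5/h
d = -176/708071 (d = 8/(5/(-110) - 32185) = 8/(5*(-1/110) - 32185) = 8/(-1/22 - 32185) = 8/(-708071/22) = 8*(-22/708071) = -176/708071 ≈ -0.00024856)
42338 - d = 42338 - 1*(-176/708071) = 42338 + 176/708071 = 29978310174/708071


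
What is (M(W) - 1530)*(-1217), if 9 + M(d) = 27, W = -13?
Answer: 1840104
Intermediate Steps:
M(d) = 18 (M(d) = -9 + 27 = 18)
(M(W) - 1530)*(-1217) = (18 - 1530)*(-1217) = -1512*(-1217) = 1840104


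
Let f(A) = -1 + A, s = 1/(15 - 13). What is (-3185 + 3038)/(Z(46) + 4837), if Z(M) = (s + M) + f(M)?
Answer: -294/9857 ≈ -0.029827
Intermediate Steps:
s = ½ (s = 1/2 = ½ ≈ 0.50000)
Z(M) = -½ + 2*M (Z(M) = (½ + M) + (-1 + M) = -½ + 2*M)
(-3185 + 3038)/(Z(46) + 4837) = (-3185 + 3038)/((-½ + 2*46) + 4837) = -147/((-½ + 92) + 4837) = -147/(183/2 + 4837) = -147/9857/2 = -147*2/9857 = -294/9857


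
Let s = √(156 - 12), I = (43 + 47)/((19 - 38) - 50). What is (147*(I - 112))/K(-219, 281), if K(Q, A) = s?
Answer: -63847/46 ≈ -1388.0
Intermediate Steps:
I = -30/23 (I = 90/(-19 - 50) = 90/(-69) = 90*(-1/69) = -30/23 ≈ -1.3043)
s = 12 (s = √144 = 12)
K(Q, A) = 12
(147*(I - 112))/K(-219, 281) = (147*(-30/23 - 112))/12 = (147*(-2606/23))*(1/12) = -383082/23*1/12 = -63847/46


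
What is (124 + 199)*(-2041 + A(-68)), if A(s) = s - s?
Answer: -659243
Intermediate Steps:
A(s) = 0
(124 + 199)*(-2041 + A(-68)) = (124 + 199)*(-2041 + 0) = 323*(-2041) = -659243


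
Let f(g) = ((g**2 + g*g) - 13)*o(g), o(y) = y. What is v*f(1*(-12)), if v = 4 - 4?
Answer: 0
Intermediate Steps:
v = 0
f(g) = g*(-13 + 2*g**2) (f(g) = ((g**2 + g*g) - 13)*g = ((g**2 + g**2) - 13)*g = (2*g**2 - 13)*g = (-13 + 2*g**2)*g = g*(-13 + 2*g**2))
v*f(1*(-12)) = 0*((1*(-12))*(-13 + 2*(1*(-12))**2)) = 0*(-12*(-13 + 2*(-12)**2)) = 0*(-12*(-13 + 2*144)) = 0*(-12*(-13 + 288)) = 0*(-12*275) = 0*(-3300) = 0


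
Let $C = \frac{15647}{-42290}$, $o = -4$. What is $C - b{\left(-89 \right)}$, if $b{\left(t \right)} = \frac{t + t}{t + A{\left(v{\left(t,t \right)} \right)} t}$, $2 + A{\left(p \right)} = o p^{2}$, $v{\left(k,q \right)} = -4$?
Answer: $- \frac{37299}{109954} \approx -0.33922$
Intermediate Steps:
$A{\left(p \right)} = -2 - 4 p^{2}$
$C = - \frac{15647}{42290}$ ($C = 15647 \left(- \frac{1}{42290}\right) = - \frac{15647}{42290} \approx -0.36999$)
$b{\left(t \right)} = - \frac{2}{65}$ ($b{\left(t \right)} = \frac{t + t}{t + \left(-2 - 4 \left(-4\right)^{2}\right) t} = \frac{2 t}{t + \left(-2 - 64\right) t} = \frac{2 t}{t - 66 t} = \frac{2 t}{\left(-65\right) t} = 2 t \left(- \frac{1}{65 t}\right) = - \frac{2}{65}$)
$C - b{\left(-89 \right)} = - \frac{15647}{42290} - - \frac{2}{65} = - \frac{15647}{42290} + \frac{2}{65} = - \frac{37299}{109954}$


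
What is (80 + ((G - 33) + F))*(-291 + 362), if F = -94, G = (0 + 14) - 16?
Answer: -3479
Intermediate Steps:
G = -2 (G = 14 - 16 = -2)
(80 + ((G - 33) + F))*(-291 + 362) = (80 + ((-2 - 33) - 94))*(-291 + 362) = (80 + (-35 - 94))*71 = (80 - 129)*71 = -49*71 = -3479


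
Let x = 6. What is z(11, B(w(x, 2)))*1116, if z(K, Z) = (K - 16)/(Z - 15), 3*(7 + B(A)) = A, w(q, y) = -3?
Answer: 5580/23 ≈ 242.61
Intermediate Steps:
B(A) = -7 + A/3
z(K, Z) = (-16 + K)/(-15 + Z)
z(11, B(w(x, 2)))*1116 = ((-16 + 11)/(-15 + (-7 + (⅓)*(-3))))*1116 = (-5/(-15 + (-7 - 1)))*1116 = (-5/(-15 - 8))*1116 = (-5/(-23))*1116 = -1/23*(-5)*1116 = (5/23)*1116 = 5580/23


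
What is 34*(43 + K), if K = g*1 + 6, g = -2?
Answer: 1598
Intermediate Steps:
K = 4 (K = -2*1 + 6 = -2 + 6 = 4)
34*(43 + K) = 34*(43 + 4) = 34*47 = 1598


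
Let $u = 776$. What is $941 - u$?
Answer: $165$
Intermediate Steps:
$941 - u = 941 - 776 = 165$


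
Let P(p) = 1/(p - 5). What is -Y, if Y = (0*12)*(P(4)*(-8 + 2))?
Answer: 0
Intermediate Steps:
P(p) = 1/(-5 + p)
Y = 0 (Y = (0*12)*((-8 + 2)/(-5 + 4)) = 0*(-6/(-1)) = 0*(-1*(-6)) = 0*6 = 0)
-Y = -1*0 = 0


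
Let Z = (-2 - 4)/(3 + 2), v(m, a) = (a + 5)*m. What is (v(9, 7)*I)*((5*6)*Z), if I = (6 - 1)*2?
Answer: -38880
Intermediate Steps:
v(m, a) = m*(5 + a) (v(m, a) = (5 + a)*m = m*(5 + a))
Z = -6/5 ≈ -1.2000
I = 10 (I = 5*2 = 10)
(v(9, 7)*I)*((5*6)*Z) = ((9*(5 + 7))*10)*((5*6)*(-6/5)) = ((9*12)*10)*(30*(-6/5)) = (108*10)*(-36) = 1080*(-36) = -38880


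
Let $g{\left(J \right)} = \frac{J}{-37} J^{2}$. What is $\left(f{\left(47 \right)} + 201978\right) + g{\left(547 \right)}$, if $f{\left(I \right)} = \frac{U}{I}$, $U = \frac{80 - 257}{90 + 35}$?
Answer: $- \frac{917640561424}{217375} \approx -4.2215 \cdot 10^{6}$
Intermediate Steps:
$U = - \frac{177}{125} \approx -1.416$
$f{\left(I \right)} = - \frac{177}{125 I}$
$g{\left(J \right)} = - \frac{J^{3}}{37}$ ($g{\left(J \right)} = J \left(- \frac{1}{37}\right) J^{2} = - \frac{J}{37} J^{2} = - \frac{J^{3}}{37}$)
$\left(f{\left(47 \right)} + 201978\right) + g{\left(547 \right)} = \left(- \frac{177}{125 \cdot 47} + 201978\right) - \frac{547^{3}}{37} = \left(\left(- \frac{177}{125}\right) \frac{1}{47} + 201978\right) - \frac{163667323}{37} = \left(- \frac{177}{5875} + 201978\right) - \frac{163667323}{37} = \frac{1186620573}{5875} - \frac{163667323}{37} = - \frac{917640561424}{217375}$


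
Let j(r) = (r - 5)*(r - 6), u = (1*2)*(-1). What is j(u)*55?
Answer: 3080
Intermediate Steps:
u = -2 (u = 2*(-1) = -2)
j(r) = (-6 + r)*(-5 + r) (j(r) = (-5 + r)*(-6 + r) = (-6 + r)*(-5 + r))
j(u)*55 = (30 + (-2)² - 11*(-2))*55 = (30 + 4 + 22)*55 = 56*55 = 3080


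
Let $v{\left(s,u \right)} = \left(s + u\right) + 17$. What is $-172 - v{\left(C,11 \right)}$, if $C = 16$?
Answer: $-216$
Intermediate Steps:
$v{\left(s,u \right)} = 17 + s + u$
$-172 - v{\left(C,11 \right)} = -172 - \left(17 + 16 + 11\right) = -172 - 44 = -216$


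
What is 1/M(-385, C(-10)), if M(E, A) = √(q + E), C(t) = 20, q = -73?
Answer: -I*√458/458 ≈ -0.046727*I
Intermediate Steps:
M(E, A) = √(-73 + E)
1/M(-385, C(-10)) = 1/(√(-73 - 385)) = 1/(√(-458)) = 1/(I*√458) = -I*√458/458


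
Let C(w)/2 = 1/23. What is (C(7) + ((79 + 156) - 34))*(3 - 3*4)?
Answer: -41625/23 ≈ -1809.8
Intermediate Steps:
C(w) = 2/23
(C(7) + ((79 + 156) - 34))*(3 - 3*4) = (2/23 + ((79 + 156) - 34))*(3 - 3*4) = (2/23 + (235 - 34))*(3 - 12) = (2/23 + 201)*(-9) = (4625/23)*(-9) = -41625/23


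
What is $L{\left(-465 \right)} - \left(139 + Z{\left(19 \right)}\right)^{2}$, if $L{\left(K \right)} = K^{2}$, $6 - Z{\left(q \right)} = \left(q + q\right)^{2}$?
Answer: $-1471176$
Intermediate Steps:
$Z{\left(q \right)} = 6 - 4 q^{2}$ ($Z{\left(q \right)} = 6 - \left(q + q\right)^{2} = 6 - \left(2 q\right)^{2} = 6 - 4 q^{2}$)
$L{\left(-465 \right)} - \left(139 + Z{\left(19 \right)}\right)^{2} = \left(-465\right)^{2} - \left(139 + \left(6 - 4 \cdot 19^{2}\right)\right)^{2} = 216225 - \left(139 + \left(6 - 1444\right)\right)^{2} = 216225 - \left(139 - 1438\right)^{2} = 216225 - \left(-1299\right)^{2} = 216225 - 1687401 = -1471176$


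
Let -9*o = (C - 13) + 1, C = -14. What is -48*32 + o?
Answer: -13798/9 ≈ -1533.1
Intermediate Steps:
o = 26/9 (o = -((-14 - 13) + 1)/9 = -(-27 + 1)/9 = -⅑*(-26) = 26/9 ≈ 2.8889)
-48*32 + o = -48*32 + 26/9 = -1536 + 26/9 = -13798/9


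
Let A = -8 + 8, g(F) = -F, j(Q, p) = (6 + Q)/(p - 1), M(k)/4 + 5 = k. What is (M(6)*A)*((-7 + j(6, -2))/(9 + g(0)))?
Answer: 0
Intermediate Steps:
M(k) = -20 + 4*k
j(Q, p) = (6 + Q)/(-1 + p)
A = 0
(M(6)*A)*((-7 + j(6, -2))/(9 + g(0))) = ((-20 + 4*6)*0)*((-7 + (6 + 6)/(-1 - 2))/(9 - 1*0)) = ((-20 + 24)*0)*((-7 + 12/(-3))/(9 + 0)) = (4*0)*((-7 - ⅓*12)/9) = 0*((-7 - 4)*(⅑)) = 0*(-11*⅑) = 0*(-11/9) = 0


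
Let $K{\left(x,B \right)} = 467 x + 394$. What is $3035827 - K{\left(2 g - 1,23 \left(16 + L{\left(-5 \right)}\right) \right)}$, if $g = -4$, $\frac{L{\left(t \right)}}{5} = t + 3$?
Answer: $3039636$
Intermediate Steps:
$L{\left(t \right)} = 15 + 5 t$ ($L{\left(t \right)} = 5 \left(t + 3\right) = 5 \left(3 + t\right) = 15 + 5 t$)
$K{\left(x,B \right)} = 394 + 467 x$
$3035827 - K{\left(2 g - 1,23 \left(16 + L{\left(-5 \right)}\right) \right)} = 3035827 - \left(394 + 467 \left(2 \left(-4\right) - 1\right)\right) = 3035827 - \left(394 + 467 \left(-8 - 1\right)\right) = 3035827 - \left(394 + 467 \left(-9\right)\right) = 3035827 - \left(394 - 4203\right) = 3035827 - -3809 = 3035827 + 3809 = 3039636$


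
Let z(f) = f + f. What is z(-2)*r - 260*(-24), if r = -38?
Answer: 6392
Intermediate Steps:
z(f) = 2*f
z(-2)*r - 260*(-24) = (2*(-2))*(-38) - 260*(-24) = -4*(-38) + 6240 = 152 + 6240 = 6392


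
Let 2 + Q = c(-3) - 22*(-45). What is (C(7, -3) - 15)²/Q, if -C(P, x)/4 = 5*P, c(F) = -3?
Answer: 4805/197 ≈ 24.391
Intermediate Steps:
C(P, x) = -20*P
Q = 985 (Q = -2 + (-3 - 22*(-45)) = -2 + (-3 + 990) = -2 + 987 = 985)
(C(7, -3) - 15)²/Q = (-20*7 - 15)²/985 = (-140 - 15)²*(1/985) = (-155)²*(1/985) = 24025*(1/985) = 4805/197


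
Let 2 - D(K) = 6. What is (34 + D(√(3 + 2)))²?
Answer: 900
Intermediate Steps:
D(K) = -4 (D(K) = 2 - 1*6 = 2 - 6 = -4)
(34 + D(√(3 + 2)))² = (34 - 4)² = 30² = 900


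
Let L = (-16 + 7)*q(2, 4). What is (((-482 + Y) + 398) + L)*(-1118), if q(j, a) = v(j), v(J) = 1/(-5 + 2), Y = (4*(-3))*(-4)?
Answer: 36894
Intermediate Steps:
Y = 48 (Y = -12*(-4) = 48)
v(J) = -⅓ (v(J) = 1/(-3) = -⅓)
q(j, a) = -⅓
L = 3 (L = (-16 + 7)*(-⅓) = -9*(-⅓) = 3)
(((-482 + Y) + 398) + L)*(-1118) = (((-482 + 48) + 398) + 3)*(-1118) = ((-434 + 398) + 3)*(-1118) = (-36 + 3)*(-1118) = -33*(-1118) = 36894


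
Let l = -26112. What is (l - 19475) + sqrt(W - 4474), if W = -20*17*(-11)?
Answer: -45587 + I*sqrt(734) ≈ -45587.0 + 27.092*I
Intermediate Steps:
W = 3740 (W = -340*(-11) = 3740)
(l - 19475) + sqrt(W - 4474) = (-26112 - 19475) + sqrt(3740 - 4474) = -45587 + sqrt(-734) = -45587 + I*sqrt(734)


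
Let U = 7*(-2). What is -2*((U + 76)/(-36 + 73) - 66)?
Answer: 4760/37 ≈ 128.65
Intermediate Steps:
U = -14
-2*((U + 76)/(-36 + 73) - 66) = -2*((-14 + 76)/(-36 + 73) - 66) = -2*(62/37 - 66) = -2*(-2380/37) = 4760/37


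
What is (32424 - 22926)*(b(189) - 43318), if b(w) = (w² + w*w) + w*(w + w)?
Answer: 945677868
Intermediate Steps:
b(w) = 4*w² (b(w) = (w² + w²) + w*(2*w) = 2*w² + 2*w² = 4*w²)
(32424 - 22926)*(b(189) - 43318) = (32424 - 22926)*(4*189² - 43318) = 9498*(4*35721 - 43318) = 9498*(142884 - 43318) = 9498*99566 = 945677868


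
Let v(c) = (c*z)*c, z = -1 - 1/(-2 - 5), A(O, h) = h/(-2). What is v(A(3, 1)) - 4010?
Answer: -56143/14 ≈ -4010.2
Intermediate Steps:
A(O, h) = -h/2 (A(O, h) = h*(-½) = -h/2)
z = -6/7 (z = -1 - 1/(-7) = -1 - 1*(-⅐) = -1 + ⅐ = -6/7 ≈ -0.85714)
v(c) = -6*c²/7 (v(c) = (c*(-6/7))*c = (-6*c/7)*c = -6*c²/7)
v(A(3, 1)) - 4010 = -6*(-½*1)²/7 - 4010 = -6*(-½)²/7 - 4010 = -6/7*¼ - 4010 = -3/14 - 4010 = -56143/14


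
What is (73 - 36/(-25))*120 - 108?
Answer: 44124/5 ≈ 8824.8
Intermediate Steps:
(73 - 36/(-25))*120 - 108 = (73 - 36*(-1)/25)*120 - 108 = (73 - 1*(-36/25))*120 - 108 = (73 + 36/25)*120 - 108 = (1861/25)*120 - 108 = 44664/5 - 108 = 44124/5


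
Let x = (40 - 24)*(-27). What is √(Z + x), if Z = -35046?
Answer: 9*I*√438 ≈ 188.36*I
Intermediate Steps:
x = -432 (x = 16*(-27) = -432)
√(Z + x) = √(-35046 - 432) = √(-35478) = 9*I*√438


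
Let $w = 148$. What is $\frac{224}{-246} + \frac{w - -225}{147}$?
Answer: $\frac{9805}{6027} \approx 1.6268$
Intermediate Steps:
$\frac{224}{-246} + \frac{w - -225}{147} = \frac{224}{-246} + \frac{148 - -225}{147} = 224 \left(- \frac{1}{246}\right) + \left(148 + 225\right) \frac{1}{147} = - \frac{112}{123} + 373 \cdot \frac{1}{147} = - \frac{112}{123} + \frac{373}{147} = \frac{9805}{6027}$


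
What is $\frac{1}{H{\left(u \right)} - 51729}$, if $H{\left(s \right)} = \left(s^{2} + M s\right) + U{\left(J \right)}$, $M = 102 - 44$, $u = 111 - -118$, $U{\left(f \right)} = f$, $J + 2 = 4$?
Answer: $\frac{1}{13996} \approx 7.1449 \cdot 10^{-5}$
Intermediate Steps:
$J = 2$ ($J = -2 + 4 = 2$)
$u = 229$ ($u = 111 + 118 = 229$)
$M = 58$ ($M = 102 - 44 = 58$)
$H{\left(s \right)} = 2 + s^{2} + 58 s$ ($H{\left(s \right)} = \left(s^{2} + 58 s\right) + 2 = 2 + s^{2} + 58 s$)
$\frac{1}{H{\left(u \right)} - 51729} = \frac{1}{\left(2 + 229^{2} + 58 \cdot 229\right) - 51729} = \frac{1}{\left(2 + 52441 + 13282\right) - 51729} = \frac{1}{65725 - 51729} = \frac{1}{13996}$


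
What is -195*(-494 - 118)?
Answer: 119340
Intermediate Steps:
-195*(-494 - 118) = -195*(-612) = 119340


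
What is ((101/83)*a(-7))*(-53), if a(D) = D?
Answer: 37471/83 ≈ 451.46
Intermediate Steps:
((101/83)*a(-7))*(-53) = ((101/83)*(-7))*(-53) = -707/83*(-53) = 37471/83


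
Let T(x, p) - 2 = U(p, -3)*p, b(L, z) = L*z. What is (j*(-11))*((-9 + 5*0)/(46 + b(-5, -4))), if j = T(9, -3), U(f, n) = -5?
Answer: 51/2 ≈ 25.500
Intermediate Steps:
T(x, p) = 2 - 5*p
j = 17 (j = 2 - 5*(-3) = 2 + 15 = 17)
(j*(-11))*((-9 + 5*0)/(46 + b(-5, -4))) = (17*(-11))*((-9 + 5*0)/(46 - 5*(-4))) = -187*(-9 + 0)/(46 + 20) = -(-1683)/66 = -187*(-3/22) = 51/2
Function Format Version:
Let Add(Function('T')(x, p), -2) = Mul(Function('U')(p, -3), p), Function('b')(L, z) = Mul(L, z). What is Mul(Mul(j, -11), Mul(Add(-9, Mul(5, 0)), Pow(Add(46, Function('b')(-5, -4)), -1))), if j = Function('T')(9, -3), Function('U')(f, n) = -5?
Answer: Rational(51, 2) ≈ 25.500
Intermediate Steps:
Function('T')(x, p) = Add(2, Mul(-5, p))
j = 17 (j = Add(2, Mul(-5, -3)) = Add(2, 15) = 17)
Mul(Mul(j, -11), Mul(Add(-9, Mul(5, 0)), Pow(Add(46, Function('b')(-5, -4)), -1))) = Mul(Mul(17, -11), Mul(Add(-9, Mul(5, 0)), Pow(Add(46, Mul(-5, -4)), -1))) = Mul(-187, Mul(Add(-9, 0), Pow(Add(46, 20), -1))) = Mul(-187, Mul(-9, Pow(66, -1))) = Mul(-187, Mul(-9, Rational(1, 66))) = Mul(-187, Rational(-3, 22)) = Rational(51, 2)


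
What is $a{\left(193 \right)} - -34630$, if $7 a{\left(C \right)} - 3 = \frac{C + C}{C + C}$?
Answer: $\frac{242414}{7} \approx 34631.0$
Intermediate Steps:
$a{\left(C \right)} = \frac{4}{7}$ ($a{\left(C \right)} = \frac{3}{7} + \frac{\left(C + C\right) \frac{1}{C + C}}{7} = \frac{3}{7} + \frac{2 C \frac{1}{2 C}}{7} = \frac{3}{7} + \frac{1}{7} \cdot 1 = \frac{3}{7} + \frac{1}{7} = \frac{4}{7}$)
$a{\left(193 \right)} - -34630 = \frac{4}{7} - -34630 = \frac{4}{7} + 34630 = \frac{242414}{7}$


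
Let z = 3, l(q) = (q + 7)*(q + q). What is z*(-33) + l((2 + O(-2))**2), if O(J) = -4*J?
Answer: 21301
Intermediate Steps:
l(q) = 2*q*(7 + q) (l(q) = (7 + q)*(2*q) = 2*q*(7 + q))
z*(-33) + l((2 + O(-2))**2) = 3*(-33) + 2*(2 - 4*(-2))**2*(7 + (2 - 4*(-2))**2) = -99 + 2*(2 + 8)**2*(7 + (2 + 8)**2) = -99 + 2*10**2*(7 + 10**2) = -99 + 2*100*(7 + 100) = -99 + 2*100*107 = -99 + 21400 = 21301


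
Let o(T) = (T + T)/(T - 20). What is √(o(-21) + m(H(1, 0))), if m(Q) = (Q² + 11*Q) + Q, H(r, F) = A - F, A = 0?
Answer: √1722/41 ≈ 1.0121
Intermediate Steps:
H(r, F) = -F (H(r, F) = 0 - F = -F)
o(T) = 2*T/(-20 + T) (o(T) = (2*T)/(-20 + T) = 2*T/(-20 + T))
m(Q) = Q² + 12*Q
√(o(-21) + m(H(1, 0))) = √(2*(-21)/(-20 - 21) + (-1*0)*(12 - 1*0)) = √(2*(-21)/(-41) + 0*(12 + 0)) = √(2*(-21)*(-1/41) + 0*12) = √(42/41 + 0) = √(42/41) = √1722/41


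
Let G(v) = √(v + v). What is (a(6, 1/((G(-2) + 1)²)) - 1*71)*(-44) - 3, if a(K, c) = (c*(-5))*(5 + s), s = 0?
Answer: 2989 - 176*I ≈ 2989.0 - 176.0*I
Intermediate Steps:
G(v) = √2*√v (G(v) = √(2*v) = √2*√v)
a(K, c) = -25*c (a(K, c) = (c*(-5))*(5 + 0) = -5*c*5 = -25*c)
(a(6, 1/((G(-2) + 1)²)) - 1*71)*(-44) - 3 = (-25/(√2*√(-2) + 1)² - 1*71)*(-44) - 3 = (-25/(√2*(I*√2) + 1)² - 71)*(-44) - 3 = (-25/(2*I + 1)² - 71)*(-44) - 3 = (-25/(1 + 2*I)² - 71)*(-44) - 3 = (-71 - 25/(1 + 2*I)²)*(-44) - 3 = (3124 + 1100/(1 + 2*I)²) - 3 = 3121 + 1100/(1 + 2*I)²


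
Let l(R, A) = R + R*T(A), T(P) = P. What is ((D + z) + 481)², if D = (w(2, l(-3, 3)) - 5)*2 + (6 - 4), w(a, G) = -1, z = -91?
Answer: 144400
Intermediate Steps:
l(R, A) = R + A*R (l(R, A) = R + R*A = R + A*R)
D = -10 (D = (-1 - 5)*2 + (6 - 4) = -6*2 + 2 = -12 + 2 = -10)
((D + z) + 481)² = ((-10 - 91) + 481)² = (-101 + 481)² = 380² = 144400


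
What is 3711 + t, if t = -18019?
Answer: -14308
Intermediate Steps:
3711 + t = 3711 - 18019 = -14308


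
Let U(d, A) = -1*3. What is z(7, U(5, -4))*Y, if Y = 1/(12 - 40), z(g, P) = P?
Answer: 3/28 ≈ 0.10714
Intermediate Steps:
U(d, A) = -3
Y = -1/28 (Y = 1/(-28) = -1/28 ≈ -0.035714)
z(7, U(5, -4))*Y = -3*(-1/28) = 3/28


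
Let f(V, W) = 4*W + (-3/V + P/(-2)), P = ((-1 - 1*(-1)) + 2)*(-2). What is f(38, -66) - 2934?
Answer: -121451/38 ≈ -3196.1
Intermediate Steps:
P = -4 (P = ((-1 + 1) + 2)*(-2) = (0 + 2)*(-2) = 2*(-2) = -4)
f(V, W) = 2 - 3/V + 4*W (f(V, W) = 4*W + (-3/V - 4/(-2)) = 4*W + (-3/V - 4*(-½)) = 4*W + (-3/V + 2) = 4*W + (2 - 3/V) = 2 - 3/V + 4*W)
f(38, -66) - 2934 = (2 - 3/38 + 4*(-66)) - 2934 = (2 - 3*1/38 - 264) - 2934 = (2 - 3/38 - 264) - 2934 = -9959/38 - 2934 = -121451/38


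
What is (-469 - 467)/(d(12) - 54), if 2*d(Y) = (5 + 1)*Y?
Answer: 52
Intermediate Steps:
d(Y) = 3*Y (d(Y) = ((5 + 1)*Y)/2 = (6*Y)/2 = 3*Y)
(-469 - 467)/(d(12) - 54) = (-469 - 467)/(3*12 - 54) = -936/(36 - 54) = -936/(-18) = -936*(-1/18) = 52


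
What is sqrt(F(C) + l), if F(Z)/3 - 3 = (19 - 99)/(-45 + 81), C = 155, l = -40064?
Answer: 43*I*sqrt(195)/3 ≈ 200.15*I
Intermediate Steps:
F(Z) = 7/3 (F(Z) = 9 + 3*((19 - 99)/(-45 + 81)) = 9 + 3*(-80/36) = 9 + 3*(-80*1/36) = 9 + 3*(-20/9) = 9 - 20/3 = 7/3)
sqrt(F(C) + l) = sqrt(7/3 - 40064) = sqrt(-120185/3) = 43*I*sqrt(195)/3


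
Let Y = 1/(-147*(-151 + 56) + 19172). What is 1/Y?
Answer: 33137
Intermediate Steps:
Y = 1/33137 (Y = 1/(-147*(-95) + 19172) = 1/(13965 + 19172) = 1/33137 ≈ 3.0178e-5)
1/Y = 1/(1/33137) = 33137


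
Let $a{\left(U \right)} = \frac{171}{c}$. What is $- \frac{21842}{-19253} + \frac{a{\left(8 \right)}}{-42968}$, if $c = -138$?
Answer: $\frac{43172421997}{38054093584} \approx 1.1345$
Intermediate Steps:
$a{\left(U \right)} = - \frac{57}{46}$ ($a{\left(U \right)} = \frac{171}{-138} = 171 \left(- \frac{1}{138}\right) = - \frac{57}{46}$)
$- \frac{21842}{-19253} + \frac{a{\left(8 \right)}}{-42968} = - \frac{21842}{-19253} - \frac{57}{46 \left(-42968\right)} = \left(-21842\right) \left(- \frac{1}{19253}\right) - - \frac{57}{1976528} = \frac{21842}{19253} + \frac{57}{1976528} = \frac{43172421997}{38054093584}$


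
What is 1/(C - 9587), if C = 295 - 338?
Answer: -1/9630 ≈ -0.00010384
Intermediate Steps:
C = -43
1/(C - 9587) = 1/(-43 - 9587) = 1/(-9630) = -1/9630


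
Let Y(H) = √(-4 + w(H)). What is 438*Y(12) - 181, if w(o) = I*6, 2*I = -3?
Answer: -181 + 438*I*√13 ≈ -181.0 + 1579.2*I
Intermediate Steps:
I = -3/2 (I = (½)*(-3) = -3/2 ≈ -1.5000)
w(o) = -9 (w(o) = -3/2*6 = -9)
Y(H) = I*√13 (Y(H) = √(-4 - 9) = √(-13) = I*√13)
438*Y(12) - 181 = 438*(I*√13) - 181 = 438*I*√13 - 181 = -181 + 438*I*√13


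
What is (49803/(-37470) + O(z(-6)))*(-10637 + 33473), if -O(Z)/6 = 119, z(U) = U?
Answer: -102013675698/6245 ≈ -1.6335e+7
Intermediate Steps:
O(Z) = -714 (O(Z) = -6*119 = -714)
(49803/(-37470) + O(z(-6)))*(-10637 + 33473) = (49803/(-37470) - 714)*(-10637 + 33473) = (49803*(-1/37470) - 714)*22836 = (-16601/12490 - 714)*22836 = -8934461/12490*22836 = -102013675698/6245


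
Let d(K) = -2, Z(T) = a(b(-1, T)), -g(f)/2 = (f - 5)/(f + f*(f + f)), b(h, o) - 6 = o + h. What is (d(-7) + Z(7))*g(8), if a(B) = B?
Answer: -15/34 ≈ -0.44118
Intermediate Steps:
b(h, o) = 6 + h + o (b(h, o) = 6 + (o + h) = 6 + (h + o) = 6 + h + o)
g(f) = -2*(-5 + f)/(f + 2*f²) (g(f) = -2*(f - 5)/(f + f*(f + f)) = -2*(-5 + f)/(f + f*(2*f)) = -2*(-5 + f)/(f + 2*f²))
Z(T) = 5 + T (Z(T) = 6 - 1 + T = 5 + T)
(d(-7) + Z(7))*g(8) = (-2 + (5 + 7))*(2*(5 - 1*8)/(8*(1 + 2*8))) = (-2 + 12)*(2*(⅛)*(5 - 8)/(1 + 16)) = 10*(2*(⅛)*(-3)/17) = 10*(2*(⅛)*(1/17)*(-3)) = 10*(-3/68) = -15/34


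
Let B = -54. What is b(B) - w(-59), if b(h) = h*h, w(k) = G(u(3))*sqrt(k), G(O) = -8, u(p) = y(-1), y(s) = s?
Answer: 2916 + 8*I*sqrt(59) ≈ 2916.0 + 61.449*I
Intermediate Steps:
u(p) = -1
w(k) = -8*sqrt(k)
b(h) = h**2
b(B) - w(-59) = (-54)**2 - (-8)*sqrt(-59) = 2916 - (-8)*I*sqrt(59) = 2916 + 8*I*sqrt(59)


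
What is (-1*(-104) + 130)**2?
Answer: 54756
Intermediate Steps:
(-1*(-104) + 130)**2 = (104 + 130)**2 = 234**2 = 54756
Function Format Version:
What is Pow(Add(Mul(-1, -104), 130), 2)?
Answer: 54756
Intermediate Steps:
Pow(Add(Mul(-1, -104), 130), 2) = Pow(Add(104, 130), 2) = Pow(234, 2) = 54756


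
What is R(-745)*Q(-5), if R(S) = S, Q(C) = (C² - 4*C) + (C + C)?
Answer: -26075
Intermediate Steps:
Q(C) = C² - 2*C (Q(C) = (C² - 4*C) + 2*C = C² - 2*C)
R(-745)*Q(-5) = -(-3725)*(-2 - 5) = -(-3725)*(-7) = -745*35 = -26075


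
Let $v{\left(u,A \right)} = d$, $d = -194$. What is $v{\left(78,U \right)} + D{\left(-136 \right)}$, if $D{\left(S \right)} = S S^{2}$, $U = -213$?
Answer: $-2515650$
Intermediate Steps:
$v{\left(u,A \right)} = -194$
$D{\left(S \right)} = S^{3}$
$v{\left(78,U \right)} + D{\left(-136 \right)} = -194 + \left(-136\right)^{3} = -194 - 2515456 = -2515650$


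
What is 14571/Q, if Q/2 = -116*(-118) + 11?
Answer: 14571/27398 ≈ 0.53183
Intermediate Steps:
Q = 27398 (Q = 2*(-116*(-118) + 11) = 2*(13688 + 11) = 2*13699 = 27398)
14571/Q = 14571/27398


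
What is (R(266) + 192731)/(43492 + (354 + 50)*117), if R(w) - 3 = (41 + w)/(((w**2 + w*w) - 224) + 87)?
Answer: 27247769557/12831195000 ≈ 2.1236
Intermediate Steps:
R(w) = 3 + (41 + w)/(-137 + 2*w**2) (R(w) = 3 + (41 + w)/(((w**2 + w*w) - 224) + 87) = 3 + (41 + w)/(((w**2 + w**2) - 224) + 87) = 3 + (41 + w)/((2*w**2 - 224) + 87) = 3 + (41 + w)/((-224 + 2*w**2) + 87) = 3 + (41 + w)/(-137 + 2*w**2))
(R(266) + 192731)/(43492 + (354 + 50)*117) = ((-370 + 266 + 6*266**2)/(-137 + 2*266**2) + 192731)/(43492 + (354 + 50)*117) = ((-370 + 266 + 6*70756)/(-137 + 2*70756) + 192731)/(43492 + 404*117) = ((-370 + 266 + 424536)/(-137 + 141512) + 192731)/(43492 + 47268) = (424432/141375 + 192731)/90760 = ((1/141375)*424432 + 192731)*(1/90760) = (424432/141375 + 192731)*(1/90760) = (27247769557/141375)*(1/90760) = 27247769557/12831195000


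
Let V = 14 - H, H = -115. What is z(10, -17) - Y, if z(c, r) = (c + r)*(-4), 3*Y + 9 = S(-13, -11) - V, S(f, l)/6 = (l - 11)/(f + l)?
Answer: 433/6 ≈ 72.167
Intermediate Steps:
V = 129 (V = 14 - 1*(-115) = 14 + 115 = 129)
S(f, l) = 6*(-11 + l)/(f + l) (S(f, l) = 6*((l - 11)/(f + l)) = 6*((-11 + l)/(f + l)) = 6*(-11 + l)/(f + l))
Y = -265/6 (Y = -3 + (6*(-11 - 11)/(-13 - 11) - 1*129)/3 = -3 + (6*(-22)/(-24) - 129)/3 = -3 + (6*(-1/24)*(-22) - 129)/3 = -3 + (11/2 - 129)/3 = -3 + (⅓)*(-247/2) = -3 - 247/6 = -265/6 ≈ -44.167)
z(c, r) = -4*c - 4*r
z(10, -17) - Y = (-4*10 - 4*(-17)) - 1*(-265/6) = (-40 + 68) + 265/6 = 28 + 265/6 = 433/6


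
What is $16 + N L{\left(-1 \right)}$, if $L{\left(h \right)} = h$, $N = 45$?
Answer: $-29$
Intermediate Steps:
$16 + N L{\left(-1 \right)} = 16 + 45 \left(-1\right) = 16 - 45 = -29$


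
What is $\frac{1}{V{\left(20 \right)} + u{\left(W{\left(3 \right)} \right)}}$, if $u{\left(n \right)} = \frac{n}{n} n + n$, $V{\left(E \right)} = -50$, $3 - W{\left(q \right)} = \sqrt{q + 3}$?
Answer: $- \frac{11}{478} + \frac{\sqrt{6}}{956} \approx -0.02045$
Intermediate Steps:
$W{\left(q \right)} = 3 - \sqrt{3 + q}$ ($W{\left(q \right)} = 3 - \sqrt{q + 3} = 3 - \sqrt{3 + q}$)
$u{\left(n \right)} = 2 n$ ($u{\left(n \right)} = 1 n + n = n + n = 2 n$)
$\frac{1}{V{\left(20 \right)} + u{\left(W{\left(3 \right)} \right)}} = \frac{1}{-50 + 2 \left(3 - \sqrt{3 + 3}\right)} = \frac{1}{-50 + 2 \left(3 - \sqrt{6}\right)} = \frac{1}{-50 + \left(6 - 2 \sqrt{6}\right)} = \frac{1}{-44 - 2 \sqrt{6}}$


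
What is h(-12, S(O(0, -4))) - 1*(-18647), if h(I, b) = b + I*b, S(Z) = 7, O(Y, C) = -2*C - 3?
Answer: 18570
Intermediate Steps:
O(Y, C) = -3 - 2*C
h(-12, S(O(0, -4))) - 1*(-18647) = 7*(1 - 12) - 1*(-18647) = 7*(-11) + 18647 = -77 + 18647 = 18570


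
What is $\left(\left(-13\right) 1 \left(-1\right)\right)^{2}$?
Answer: $169$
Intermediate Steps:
$\left(\left(-13\right) 1 \left(-1\right)\right)^{2} = \left(\left(-13\right) \left(-1\right)\right)^{2} = 13^{2} = 169$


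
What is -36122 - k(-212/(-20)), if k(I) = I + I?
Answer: -180716/5 ≈ -36143.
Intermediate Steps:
k(I) = 2*I
-36122 - k(-212/(-20)) = -36122 - 2*(-212/(-20)) = -36122 - 2*(-212*(-1/20)) = -36122 - 2*53/5 = -36122 - 1*106/5 = -36122 - 106/5 = -180716/5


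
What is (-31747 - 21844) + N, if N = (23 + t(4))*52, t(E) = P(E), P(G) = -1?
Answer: -52447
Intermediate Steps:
t(E) = -1
N = 1144 (N = (23 - 1)*52 = 22*52 = 1144)
(-31747 - 21844) + N = (-31747 - 21844) + 1144 = -53591 + 1144 = -52447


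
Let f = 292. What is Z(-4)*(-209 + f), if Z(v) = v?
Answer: -332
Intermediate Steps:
Z(-4)*(-209 + f) = -4*(-209 + 292) = -4*83 = -332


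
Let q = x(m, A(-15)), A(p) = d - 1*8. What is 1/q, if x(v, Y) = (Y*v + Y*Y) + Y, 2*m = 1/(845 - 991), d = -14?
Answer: 146/67463 ≈ 0.0021641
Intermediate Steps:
m = -1/292 (m = 1/(2*(845 - 991)) = (1/2)/(-146) = (1/2)*(-1/146) = -1/292 ≈ -0.0034247)
A(p) = -22 (A(p) = -14 - 1*8 = -14 - 8 = -22)
x(v, Y) = Y + Y**2 + Y*v (x(v, Y) = (Y*v + Y**2) + Y = (Y**2 + Y*v) + Y = Y + Y**2 + Y*v)
q = 67463/146 (q = -22*(1 - 22 - 1/292) = -22*(-6133/292) = 67463/146 ≈ 462.08)
1/q = 1/(67463/146) = 146/67463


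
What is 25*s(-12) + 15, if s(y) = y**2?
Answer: 3615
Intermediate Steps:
25*s(-12) + 15 = 25*(-12)**2 + 15 = 25*144 + 15 = 3600 + 15 = 3615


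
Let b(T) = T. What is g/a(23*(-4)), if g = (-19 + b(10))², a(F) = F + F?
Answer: -81/184 ≈ -0.44022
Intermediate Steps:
a(F) = 2*F
g = 81 (g = (-19 + 10)² = (-9)² = 81)
g/a(23*(-4)) = 81/((2*(23*(-4)))) = 81/((2*(-92))) = 81/(-184) = 81*(-1/184) = -81/184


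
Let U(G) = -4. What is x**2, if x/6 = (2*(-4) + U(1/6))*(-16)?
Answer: 1327104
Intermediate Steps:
x = 1152 (x = 6*((2*(-4) - 4)*(-16)) = 6*((-8 - 4)*(-16)) = 6*(-12*(-16)) = 6*192 = 1152)
x**2 = 1152**2 = 1327104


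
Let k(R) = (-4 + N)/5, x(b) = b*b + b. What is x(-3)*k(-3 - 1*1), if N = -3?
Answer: -42/5 ≈ -8.4000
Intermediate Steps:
x(b) = b + b² (x(b) = b² + b = b + b²)
k(R) = -7/5 (k(R) = (-4 - 3)/5 = (⅕)*(-7) = -7/5)
x(-3)*k(-3 - 1*1) = -3*(1 - 3)*(-7/5) = -3*(-2)*(-7/5) = 6*(-7/5) = -42/5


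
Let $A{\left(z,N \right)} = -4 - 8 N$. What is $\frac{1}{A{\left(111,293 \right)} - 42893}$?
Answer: $- \frac{1}{45241} \approx -2.2104 \cdot 10^{-5}$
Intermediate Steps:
$\frac{1}{A{\left(111,293 \right)} - 42893} = \frac{1}{\left(-4 - 2344\right) - 42893} = \frac{1}{-2348 - 42893} = \frac{1}{-45241} = - \frac{1}{45241}$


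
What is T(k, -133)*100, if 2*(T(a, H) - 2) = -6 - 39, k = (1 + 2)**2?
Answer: -2050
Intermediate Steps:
k = 9 (k = 3**2 = 9)
T(a, H) = -41/2 (T(a, H) = 2 + (-6 - 39)/2 = 2 + (1/2)*(-45) = 2 - 45/2 = -41/2)
T(k, -133)*100 = -41/2*100 = -2050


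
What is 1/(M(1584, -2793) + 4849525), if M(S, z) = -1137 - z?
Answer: 1/4851181 ≈ 2.0614e-7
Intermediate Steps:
1/(M(1584, -2793) + 4849525) = 1/((-1137 - 1*(-2793)) + 4849525) = 1/((-1137 + 2793) + 4849525) = 1/(1656 + 4849525) = 1/4851181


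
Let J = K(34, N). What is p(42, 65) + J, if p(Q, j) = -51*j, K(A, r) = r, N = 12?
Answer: -3303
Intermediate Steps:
J = 12
p(42, 65) + J = -51*65 + 12 = -3315 + 12 = -3303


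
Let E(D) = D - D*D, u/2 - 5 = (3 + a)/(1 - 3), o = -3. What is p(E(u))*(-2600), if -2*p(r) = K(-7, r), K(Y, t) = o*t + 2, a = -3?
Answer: 353600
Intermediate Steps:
K(Y, t) = 2 - 3*t (K(Y, t) = -3*t + 2 = 2 - 3*t)
u = 10 (u = 10 + 2*((3 - 3)/(1 - 3)) = 10 + 2*(0/(-2)) = 10 + 2*(0*(-1/2)) = 10 + 2*0 = 10 + 0 = 10)
E(D) = D - D**2
p(r) = -1 + 3*r/2 (p(r) = -(2 - 3*r)/2 = -1 + 3*r/2)
p(E(u))*(-2600) = (-1 + 3*(10*(1 - 1*10))/2)*(-2600) = (-1 + 3*(10*(1 - 10))/2)*(-2600) = (-1 + 3*(10*(-9))/2)*(-2600) = (-1 + (3/2)*(-90))*(-2600) = (-1 - 135)*(-2600) = -136*(-2600) = 353600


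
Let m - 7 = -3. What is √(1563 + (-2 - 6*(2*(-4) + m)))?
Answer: √1585 ≈ 39.812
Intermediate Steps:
m = 4 (m = 7 - 3 = 4)
√(1563 + (-2 - 6*(2*(-4) + m))) = √(1563 + (-2 - 6*(2*(-4) + 4))) = √(1563 + (-2 - 6*(-8 + 4))) = √(1563 + (-2 - 6*(-4))) = √(1563 + (-2 + 24)) = √(1563 + 22) = √1585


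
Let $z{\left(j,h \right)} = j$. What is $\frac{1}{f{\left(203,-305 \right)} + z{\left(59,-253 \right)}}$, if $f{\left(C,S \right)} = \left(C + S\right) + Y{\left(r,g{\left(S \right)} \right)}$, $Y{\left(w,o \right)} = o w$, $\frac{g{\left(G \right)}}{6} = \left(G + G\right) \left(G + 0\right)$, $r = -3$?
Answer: $- \frac{1}{3348943} \approx -2.986 \cdot 10^{-7}$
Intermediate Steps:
$g{\left(G \right)} = 12 G^{2}$ ($g{\left(G \right)} = 6 \left(G + G\right) \left(G + 0\right) = 6 \cdot 2 G G = 6 \cdot 2 G^{2} = 12 G^{2}$)
$f{\left(C,S \right)} = C + S - 36 S^{2}$ ($f{\left(C,S \right)} = \left(C + S\right) + 12 S^{2} \left(-3\right) = \left(C + S\right) - 36 S^{2} = C + S - 36 S^{2}$)
$\frac{1}{f{\left(203,-305 \right)} + z{\left(59,-253 \right)}} = \frac{1}{\left(203 - 305 - 36 \left(-305\right)^{2}\right) + 59} = \frac{1}{\left(203 - 305 - 3348900\right) + 59} = \frac{1}{-3349002 + 59} = \frac{1}{-3348943} = - \frac{1}{3348943}$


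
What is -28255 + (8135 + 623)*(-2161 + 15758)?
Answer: 119054271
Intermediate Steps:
-28255 + (8135 + 623)*(-2161 + 15758) = -28255 + 8758*13597 = -28255 + 119082526 = 119054271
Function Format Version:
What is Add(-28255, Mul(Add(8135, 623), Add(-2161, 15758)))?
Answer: 119054271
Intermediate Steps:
Add(-28255, Mul(Add(8135, 623), Add(-2161, 15758))) = Add(-28255, Mul(8758, 13597)) = Add(-28255, 119082526) = 119054271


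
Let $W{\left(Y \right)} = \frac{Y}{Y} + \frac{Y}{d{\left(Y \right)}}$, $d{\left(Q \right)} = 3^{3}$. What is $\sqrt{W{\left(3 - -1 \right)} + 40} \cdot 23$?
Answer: $\frac{23 \sqrt{3333}}{9} \approx 147.54$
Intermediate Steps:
$d{\left(Q \right)} = 27$
$W{\left(Y \right)} = 1 + \frac{Y}{27}$ ($W{\left(Y \right)} = \frac{Y}{Y} + \frac{Y}{27} = 1 + Y \frac{1}{27} = 1 + \frac{Y}{27}$)
$\sqrt{W{\left(3 - -1 \right)} + 40} \cdot 23 = \sqrt{\left(1 + \frac{3 - -1}{27}\right) + 40} \cdot 23 = \sqrt{\left(1 + \frac{3 + 1}{27}\right) + 40} \cdot 23 = \sqrt{\left(1 + \frac{1}{27} \cdot 4\right) + 40} \cdot 23 = \sqrt{\left(1 + \frac{4}{27}\right) + 40} \cdot 23 = \sqrt{\frac{31}{27} + 40} \cdot 23 = \sqrt{\frac{1111}{27}} \cdot 23 = \frac{\sqrt{3333}}{9} \cdot 23 = \frac{23 \sqrt{3333}}{9}$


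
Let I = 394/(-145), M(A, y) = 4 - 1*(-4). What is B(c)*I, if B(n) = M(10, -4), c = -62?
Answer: -3152/145 ≈ -21.738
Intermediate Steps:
M(A, y) = 8 (M(A, y) = 4 + 4 = 8)
B(n) = 8
I = -394/145 (I = 394*(-1/145) = -394/145 ≈ -2.7172)
B(c)*I = 8*(-394/145) = -3152/145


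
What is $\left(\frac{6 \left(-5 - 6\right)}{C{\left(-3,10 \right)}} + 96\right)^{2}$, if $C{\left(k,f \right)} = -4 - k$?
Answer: $26244$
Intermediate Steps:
$\left(\frac{6 \left(-5 - 6\right)}{C{\left(-3,10 \right)}} + 96\right)^{2} = \left(\frac{6 \left(-5 - 6\right)}{-4 - -3} + 96\right)^{2} = \left(\frac{6 \left(-11\right)}{-4 + 3} + 96\right)^{2} = \left(- \frac{66}{-1} + 96\right)^{2} = \left(\left(-66\right) \left(-1\right) + 96\right)^{2} = \left(66 + 96\right)^{2} = 162^{2} = 26244$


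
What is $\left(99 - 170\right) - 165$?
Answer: $-236$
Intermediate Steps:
$\left(99 - 170\right) - 165 = -71 - 165 = -236$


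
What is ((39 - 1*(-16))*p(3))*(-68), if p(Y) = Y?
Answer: -11220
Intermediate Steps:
((39 - 1*(-16))*p(3))*(-68) = ((39 - 1*(-16))*3)*(-68) = ((39 + 16)*3)*(-68) = (55*3)*(-68) = 165*(-68) = -11220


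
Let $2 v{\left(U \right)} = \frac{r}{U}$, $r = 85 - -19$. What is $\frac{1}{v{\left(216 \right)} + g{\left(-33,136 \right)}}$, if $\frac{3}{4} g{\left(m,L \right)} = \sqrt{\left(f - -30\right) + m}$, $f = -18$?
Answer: $\frac{702}{109033} - \frac{3888 i \sqrt{21}}{109033} \approx 0.0064384 - 0.16341 i$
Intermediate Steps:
$r = 104$ ($r = 85 + 19 = 104$)
$g{\left(m,L \right)} = \frac{4 \sqrt{12 + m}}{3}$ ($g{\left(m,L \right)} = \frac{4 \sqrt{\left(-18 - -30\right) + m}}{3} = \frac{4 \sqrt{\left(-18 + 30\right) + m}}{3} = \frac{4 \sqrt{12 + m}}{3}$)
$v{\left(U \right)} = \frac{52}{U}$ ($v{\left(U \right)} = \frac{104 \frac{1}{U}}{2} = \frac{52}{U}$)
$\frac{1}{v{\left(216 \right)} + g{\left(-33,136 \right)}} = \frac{1}{\frac{52}{216} + \frac{4 \sqrt{12 - 33}}{3}} = \frac{1}{52 \cdot \frac{1}{216} + \frac{4 \sqrt{-21}}{3}} = \frac{1}{\frac{13}{54} + \frac{4 i \sqrt{21}}{3}}$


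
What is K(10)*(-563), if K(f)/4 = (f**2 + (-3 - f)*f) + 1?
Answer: 65308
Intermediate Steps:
K(f) = 4 + 4*f**2 + 4*f*(-3 - f) (K(f) = 4*((f**2 + (-3 - f)*f) + 1) = 4*((f**2 + f*(-3 - f)) + 1) = 4*(1 + f**2 + f*(-3 - f)) = 4 + 4*f**2 + 4*f*(-3 - f))
K(10)*(-563) = (4 - 12*10)*(-563) = (4 - 120)*(-563) = -116*(-563) = 65308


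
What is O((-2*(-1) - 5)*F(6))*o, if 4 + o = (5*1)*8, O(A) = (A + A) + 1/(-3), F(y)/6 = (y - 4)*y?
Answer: -15564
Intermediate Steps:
F(y) = 6*y*(-4 + y) (F(y) = 6*((y - 4)*y) = 6*((-4 + y)*y) = 6*(y*(-4 + y)) = 6*y*(-4 + y))
O(A) = -⅓ + 2*A (O(A) = 2*A - ⅓ = -⅓ + 2*A)
o = 36 (o = -4 + (5*1)*8 = -4 + 5*8 = -4 + 40 = 36)
O((-2*(-1) - 5)*F(6))*o = (-⅓ + 2*((-2*(-1) - 5)*(6*6*(-4 + 6))))*36 = (-⅓ + 2*((2 - 5)*(6*6*2)))*36 = (-⅓ + 2*(-3*72))*36 = (-⅓ + 2*(-216))*36 = (-⅓ - 432)*36 = -1297/3*36 = -15564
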